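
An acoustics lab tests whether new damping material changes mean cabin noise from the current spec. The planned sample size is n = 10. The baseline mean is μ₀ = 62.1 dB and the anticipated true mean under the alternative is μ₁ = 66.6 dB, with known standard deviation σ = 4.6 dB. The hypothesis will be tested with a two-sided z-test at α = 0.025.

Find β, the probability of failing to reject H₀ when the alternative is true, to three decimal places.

β ≈ 0.197

Standardized effect: d = |μ₁ − μ₀| / σ = |66.6 − 62.1| / 4.6 = 0.9783
Noncentrality parameter: δ = d·√n = 0.9783 × √10 = 3.0935
Critical value for a two-sided test at α = 0.025: z_{α/2} = 2.241.
Power = Φ(δ − 2.241) + Φ(−δ − 2.241) = Φ(0.852) + Φ(-5.335) = 0.8029 + 0.0000 = 0.8029.
Type II error: β = 1 − power = 1 − 0.8029 = 0.1971.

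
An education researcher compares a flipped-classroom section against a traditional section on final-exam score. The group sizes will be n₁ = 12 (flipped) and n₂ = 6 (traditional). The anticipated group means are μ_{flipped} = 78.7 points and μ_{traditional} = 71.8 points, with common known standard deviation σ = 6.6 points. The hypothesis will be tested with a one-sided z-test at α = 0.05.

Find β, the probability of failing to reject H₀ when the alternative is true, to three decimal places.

β ≈ 0.328

Standardized effect: d = |μ_{flipped} − μ_{traditional}| / σ = |78.7 − 71.8| / 6.6 = 1.0455
Noncentrality parameter: δ = d / √(1/n₁ + 1/n₂) = 1.0455 / √(1/12 + 1/6) = 2.0909
One-sided α = 0.05 → critical value z_{0.05} = 1.645.
Power = P(Z > 1.645 − δ) = Φ(0.446) = 0.6722.
Type II error: β = 1 − power = 1 − 0.6722 = 0.3278.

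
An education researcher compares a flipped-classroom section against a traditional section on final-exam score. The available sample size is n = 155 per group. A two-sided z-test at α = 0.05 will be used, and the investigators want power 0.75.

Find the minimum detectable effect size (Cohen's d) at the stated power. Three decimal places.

d ≈ 0.299

Need Φ(δ − 1.960) = 0.75, so δ = 1.960 + 0.674 = 2.634.
(Lower-tail contribution to power is negligible for δ > 0.)
δ = d·√(n/2) ⇒ d = δ/√(n/2) = 2.634/√(155/2) = 0.2993.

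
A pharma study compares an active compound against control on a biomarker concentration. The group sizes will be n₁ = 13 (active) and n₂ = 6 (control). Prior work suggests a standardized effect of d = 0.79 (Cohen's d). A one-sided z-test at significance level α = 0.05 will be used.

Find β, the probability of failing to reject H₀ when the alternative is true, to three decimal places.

β ≈ 0.518

Noncentrality parameter: δ = d / √(1/n₁ + 1/n₂) = 0.79 / √(1/13 + 1/6) = 1.6007
One-sided α = 0.05 → critical value z_{0.05} = 1.645.
Power = P(Z > 1.645 − δ) = Φ(-0.044) = 0.4824.
Type II error: β = 1 − power = 1 − 0.4824 = 0.5176.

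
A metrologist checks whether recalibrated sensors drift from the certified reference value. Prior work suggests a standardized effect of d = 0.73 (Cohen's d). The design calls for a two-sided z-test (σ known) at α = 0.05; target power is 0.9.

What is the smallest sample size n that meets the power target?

For power 0.9 need Φ(δ − z_{0.025}) = 0.9, so δ = z_{0.025} + z_{0.10} = 1.960 + 1.282 = 3.242.
(For δ > 0 the lower-tail rejection region contributes negligibly to power, so the one-term inversion is standard.)
δ = d·√n ⇒ n = (δ/d)² = (3.242 / 0.73)² = 19.72.
Rounding up, n = 20.

n = 20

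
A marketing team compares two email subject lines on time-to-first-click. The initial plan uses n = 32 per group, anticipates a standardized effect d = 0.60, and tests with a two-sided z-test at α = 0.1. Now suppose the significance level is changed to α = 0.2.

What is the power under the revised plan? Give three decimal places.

δ = d·√(n/2) = 0.60 × √(32/2) = 2.4000 (unchanged). New critical value: z_{0.1} = 1.282.
Revised power = Φ(δ − 1.282) + Φ(−δ − 1.282) = Φ(1.118) + Φ(-3.682) = 0.8683 + 0.0001 = 0.8684.

Power ≈ 0.868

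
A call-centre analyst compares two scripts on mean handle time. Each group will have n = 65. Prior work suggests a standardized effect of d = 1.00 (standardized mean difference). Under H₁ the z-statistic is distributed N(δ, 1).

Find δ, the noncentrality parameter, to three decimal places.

δ ≈ 5.701

The noncentrality parameter scales effect size by the design's sample-size factor: δ = d·√(n/2) = 1.00 × √(65/2) = 5.7009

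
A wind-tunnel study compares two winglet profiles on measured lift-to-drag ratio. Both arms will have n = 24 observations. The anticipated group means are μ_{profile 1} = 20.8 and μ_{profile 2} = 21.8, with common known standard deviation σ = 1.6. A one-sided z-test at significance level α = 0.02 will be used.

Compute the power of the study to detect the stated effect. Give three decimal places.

Power ≈ 0.544

Standardized effect: d = |μ_{profile 1} − μ_{profile 2}| / σ = |20.8 − 21.8| / 1.6 = 0.6250
Noncentrality parameter: δ = d·√(n/2) = 0.6250 × √(24/2) = 2.1651
Critical value for a one-sided test at α = 0.02: z_α = 2.054.
Power = Φ(δ − 2.054) = Φ(0.111) = 0.5443.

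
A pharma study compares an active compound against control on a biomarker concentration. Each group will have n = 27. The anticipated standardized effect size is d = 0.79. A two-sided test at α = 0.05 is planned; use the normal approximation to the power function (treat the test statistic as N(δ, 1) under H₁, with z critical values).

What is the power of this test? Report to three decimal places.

Noncentrality parameter: δ = d·√(n/2) = 0.79 × √(27/2) = 2.9026
Two-sided α = 0.05 → critical value z_{0.025} = 1.960.
Power = Φ(δ − 1.960) + Φ(−δ − 1.960) = Φ(0.943) + Φ(-4.863) = 0.8271 + 0.0000 = 0.8271.

Power ≈ 0.827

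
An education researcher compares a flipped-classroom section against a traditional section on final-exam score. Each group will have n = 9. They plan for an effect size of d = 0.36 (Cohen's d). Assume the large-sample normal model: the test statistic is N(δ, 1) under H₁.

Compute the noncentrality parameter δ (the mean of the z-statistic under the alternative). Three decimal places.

δ = d·√(n/2) = 0.36 × √(9/2) = 0.7637

δ ≈ 0.764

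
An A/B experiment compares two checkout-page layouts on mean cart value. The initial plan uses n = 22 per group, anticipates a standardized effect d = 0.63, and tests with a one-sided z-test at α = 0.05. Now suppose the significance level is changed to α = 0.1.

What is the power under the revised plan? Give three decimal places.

δ = d·√(n/2) = 0.63 × √(22/2) = 2.0895 (unchanged). New critical value: z_{0.1} = 1.282.
Revised power = P(Z > 1.282 − δ) = Φ(0.808) = 0.7904.

Power ≈ 0.790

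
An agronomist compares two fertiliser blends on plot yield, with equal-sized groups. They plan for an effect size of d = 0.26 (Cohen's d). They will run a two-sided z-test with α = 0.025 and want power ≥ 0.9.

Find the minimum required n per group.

n = 368 per group

Set Φ(δ − 2.241) = 0.9; then δ − 2.241 = Φ⁻¹(0.9) = 1.282, giving δ = 3.523.
(The Φ(−δ − z_{α/2}) term is vanishingly small for δ > 0 and is dropped in the standard sample-size formula.)
δ = d·√(n/2) ⇒ n = 2(δ/d)² = 2 × (3.523 / 0.26)² = 367.20.
Round up to the next whole unit.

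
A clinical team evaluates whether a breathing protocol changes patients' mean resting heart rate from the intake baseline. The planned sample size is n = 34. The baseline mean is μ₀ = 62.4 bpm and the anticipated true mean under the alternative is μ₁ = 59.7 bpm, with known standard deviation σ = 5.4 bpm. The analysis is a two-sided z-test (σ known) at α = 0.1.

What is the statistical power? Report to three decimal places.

Standardized effect: d = |μ₁ − μ₀| / σ = |59.7 − 62.4| / 5.4 = 0.5000
Noncentrality parameter: δ = d·√n = 0.5000 × √34 = 2.9155
Critical value for a two-sided test at α = 0.1: z_{α/2} = 1.645.
Power = Φ(δ − 1.645) + Φ(−δ − 1.645) = Φ(1.271) + Φ(-4.560) = 0.8981 + 0.0000 = 0.8981.

Power ≈ 0.898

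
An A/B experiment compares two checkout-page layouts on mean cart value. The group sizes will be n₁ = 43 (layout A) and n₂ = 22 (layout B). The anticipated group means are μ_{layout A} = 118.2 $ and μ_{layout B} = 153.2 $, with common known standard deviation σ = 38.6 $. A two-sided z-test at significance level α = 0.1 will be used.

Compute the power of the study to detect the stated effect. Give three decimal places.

Standardized effect: d = |μ_{layout A} − μ_{layout B}| / σ = |118.2 − 153.2| / 38.6 = 0.9067
Noncentrality parameter: δ = d / √(1/n₁ + 1/n₂) = 0.9067 / √(1/43 + 1/22) = 3.4592
Two-sided α = 0.1 → critical value z_{0.05} = 1.645.
Power = Φ(δ − 1.645) + Φ(−δ − 1.645) = Φ(1.814) + Φ(-5.104) = 0.9652 + 0.0000 = 0.9652.

Power ≈ 0.965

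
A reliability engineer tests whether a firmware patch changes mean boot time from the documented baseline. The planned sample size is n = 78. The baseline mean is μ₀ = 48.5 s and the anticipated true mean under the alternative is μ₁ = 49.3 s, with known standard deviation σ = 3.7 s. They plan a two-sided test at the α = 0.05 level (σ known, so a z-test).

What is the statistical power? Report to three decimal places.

Power ≈ 0.480

Standardized effect: d = |μ₁ − μ₀| / σ = |49.3 − 48.5| / 3.7 = 0.2162
Noncentrality parameter: λ = d·√n = 0.2162 × √78 = 1.9096
Two-sided α = 0.05 → critical value z_{0.025} = 1.960.
Power = Φ(λ − 1.960) + Φ(−λ − 1.960) = Φ(-0.050) + Φ(-3.870) = 0.4799 + 0.0001 = 0.4800.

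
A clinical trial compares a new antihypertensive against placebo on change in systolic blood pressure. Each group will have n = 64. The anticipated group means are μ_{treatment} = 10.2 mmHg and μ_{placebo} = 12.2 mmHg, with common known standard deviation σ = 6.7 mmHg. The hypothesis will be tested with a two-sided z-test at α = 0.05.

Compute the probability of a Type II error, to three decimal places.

β ≈ 0.607

Standardized effect: d = |μ_{treatment} − μ_{placebo}| / σ = |10.2 − 12.2| / 6.7 = 0.2985
Noncentrality parameter: δ = d·√(n/2) = 0.2985 × √(64/2) = 1.6886
Two-sided α = 0.05 → critical value z_{0.025} = 1.960.
Power = Φ(δ − 1.960) + Φ(−δ − 1.960) = Φ(-0.271) + Φ(-3.649) = 0.3931 + 0.0001 = 0.3932.
Type II error: β = 1 − power = 1 − 0.3932 = 0.6068.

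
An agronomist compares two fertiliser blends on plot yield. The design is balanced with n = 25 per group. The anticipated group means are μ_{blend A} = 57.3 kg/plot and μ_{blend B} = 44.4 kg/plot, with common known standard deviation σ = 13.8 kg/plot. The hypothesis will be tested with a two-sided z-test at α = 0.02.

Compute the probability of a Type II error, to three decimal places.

Standardized effect: d = |μ_{blend A} − μ_{blend B}| / σ = |57.3 − 44.4| / 13.8 = 0.9348
Noncentrality parameter: δ = d·√(n/2) = 0.9348 × √(25/2) = 3.3050
Two-sided α = 0.02 → critical value z_{0.01} = 2.326.
Power = Φ(δ − 2.326) + Φ(−δ − 2.326) = Φ(0.979) + Φ(-5.631) = 0.8361 + 0.0000 = 0.8361.
Type II error: β = 1 − power = 1 − 0.8361 = 0.1639.

β ≈ 0.164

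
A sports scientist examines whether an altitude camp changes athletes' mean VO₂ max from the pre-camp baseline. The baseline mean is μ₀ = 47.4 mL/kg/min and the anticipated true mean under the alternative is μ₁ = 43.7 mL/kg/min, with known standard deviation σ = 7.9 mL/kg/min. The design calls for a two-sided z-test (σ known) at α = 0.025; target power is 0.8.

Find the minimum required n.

n = 44

Standardized effect: d = |μ₁ − μ₀| / σ = |43.7 − 47.4| / 7.9 = 0.4684
For power 0.8 need Φ(δ − z_{0.0125}) = 0.8, so δ = z_{0.0125} + z_{0.20} = 2.241 + 0.842 = 3.083.
(The Φ(−δ − z_{α/2}) term is vanishingly small for δ > 0 and is dropped in the standard sample-size formula.)
δ = d·√n ⇒ n = (δ/d)² = (3.083 / 0.4684)² = 43.33.
Rounding up, n = 44.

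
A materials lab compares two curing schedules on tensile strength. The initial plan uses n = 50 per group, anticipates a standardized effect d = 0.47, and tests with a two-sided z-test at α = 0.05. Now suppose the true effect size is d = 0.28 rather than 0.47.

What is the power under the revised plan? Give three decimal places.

Power ≈ 0.288

With d = 0.28: δ = d·√(n/2) = 0.28 × √(50/2) = 1.4000. Critical value z_{0.025} = 1.960.
Revised power = Φ(δ − 1.960) + Φ(−δ − 1.960) = Φ(-0.560) + Φ(-3.360) = 0.2878 + 0.0004 = 0.2881.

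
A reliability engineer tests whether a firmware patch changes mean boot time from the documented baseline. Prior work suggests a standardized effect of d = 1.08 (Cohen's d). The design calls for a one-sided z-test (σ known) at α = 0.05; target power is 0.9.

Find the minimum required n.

n = 8

For power 0.9 need Φ(δ − z_{0.05}) = 0.9, so δ = z_{0.05} + z_{0.10} = 1.645 + 1.282 = 2.926.
δ = d·√n ⇒ n = (δ/d)² = (2.926 / 1.08)² = 7.34.
Rounding up, n = 8.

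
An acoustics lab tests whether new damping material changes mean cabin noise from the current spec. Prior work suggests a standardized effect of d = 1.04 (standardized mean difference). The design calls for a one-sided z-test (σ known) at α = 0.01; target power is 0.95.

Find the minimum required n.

Set Φ(δ − 2.326) = 0.95; then δ − 2.326 = Φ⁻¹(0.95) = 1.645, giving δ = 3.971.
δ = d·√n ⇒ n = (δ/d)² = (3.971 / 1.04)² = 14.58.
Round up to the next whole unit.

n = 15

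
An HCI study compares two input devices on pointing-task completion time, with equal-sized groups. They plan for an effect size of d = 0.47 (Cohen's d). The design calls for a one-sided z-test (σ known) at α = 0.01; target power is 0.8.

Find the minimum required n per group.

n = 91 per group

Set Φ(δ − 2.326) = 0.8; then δ − 2.326 = Φ⁻¹(0.8) = 0.842, giving δ = 3.168.
δ = d·√(n/2) ⇒ n = 2(δ/d)² = 2 × (3.168 / 0.47)² = 90.86.
Rounding up, n = 91 per group.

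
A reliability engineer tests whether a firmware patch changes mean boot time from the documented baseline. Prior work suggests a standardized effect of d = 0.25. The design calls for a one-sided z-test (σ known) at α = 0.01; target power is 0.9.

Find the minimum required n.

Set Φ(δ − 2.326) = 0.9; then δ − 2.326 = Φ⁻¹(0.9) = 1.282, giving δ = 3.608.
δ = d·√n ⇒ n = (δ/d)² = (3.608 / 0.25)² = 208.27.
Round up to the next whole unit.

n = 209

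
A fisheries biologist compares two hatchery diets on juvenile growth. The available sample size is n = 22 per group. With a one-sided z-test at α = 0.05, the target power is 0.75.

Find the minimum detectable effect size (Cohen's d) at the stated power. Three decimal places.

Need Φ(δ − 1.645) = 0.75, so δ = 1.645 + 0.674 = 2.319.
δ = d·√(n/2) ⇒ d = δ/√(n/2) = 2.319/√(22/2) = 0.6993.

d ≈ 0.699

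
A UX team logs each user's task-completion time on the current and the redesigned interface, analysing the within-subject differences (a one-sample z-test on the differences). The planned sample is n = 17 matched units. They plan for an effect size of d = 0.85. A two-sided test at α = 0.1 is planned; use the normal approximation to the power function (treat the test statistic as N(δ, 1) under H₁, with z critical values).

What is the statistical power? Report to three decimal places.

Power ≈ 0.969

Noncentrality parameter: δ = d·√n = 0.85 × √17 = 3.5046
Critical value for a two-sided test at α = 0.1: z_{α/2} = 1.645.
Power = Φ(δ − 1.645) + Φ(−δ − 1.645) = Φ(1.860) + Φ(-5.149) = 0.9685 + 0.0000 = 0.9685.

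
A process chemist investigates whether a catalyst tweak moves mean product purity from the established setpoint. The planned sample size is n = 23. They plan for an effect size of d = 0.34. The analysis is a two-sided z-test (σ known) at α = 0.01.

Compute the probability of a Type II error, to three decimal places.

β ≈ 0.828

Noncentrality parameter: δ = d·√n = 0.34 × √23 = 1.6306
Two-sided α = 0.01 → critical value z_{0.005} = 2.576.
Power = Φ(δ − 2.576) + Φ(−δ − 2.576) = Φ(-0.945) + Φ(-4.206) = 0.1723 + 0.0000 = 0.1723.
Type II error: β = 1 − power = 1 − 0.1723 = 0.8277.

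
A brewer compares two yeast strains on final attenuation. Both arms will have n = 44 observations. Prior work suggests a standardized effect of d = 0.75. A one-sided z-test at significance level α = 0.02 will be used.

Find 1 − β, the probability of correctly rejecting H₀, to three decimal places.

Noncentrality parameter: δ = d·√(n/2) = 0.75 × √(44/2) = 3.5178
One-sided α = 0.02 → critical value z_{0.02} = 2.054.
Power = Φ(δ − 2.054) = Φ(1.464) = 0.9284.

Power ≈ 0.928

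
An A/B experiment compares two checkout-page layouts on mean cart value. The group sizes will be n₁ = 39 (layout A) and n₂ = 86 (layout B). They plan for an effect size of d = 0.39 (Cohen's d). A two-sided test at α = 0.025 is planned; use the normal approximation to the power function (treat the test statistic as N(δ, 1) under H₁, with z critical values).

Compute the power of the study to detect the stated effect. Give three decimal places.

Power ≈ 0.412

Noncentrality parameter: δ = d / √(1/n₁ + 1/n₂) = 0.39 / √(1/39 + 1/86) = 2.0202
Two-sided α = 0.025 → critical value z_{0.0125} = 2.241.
Power = Φ(δ − 2.241) + Φ(−δ − 2.241) = Φ(-0.221) + Φ(-4.262) = 0.4125 + 0.0000 = 0.4125.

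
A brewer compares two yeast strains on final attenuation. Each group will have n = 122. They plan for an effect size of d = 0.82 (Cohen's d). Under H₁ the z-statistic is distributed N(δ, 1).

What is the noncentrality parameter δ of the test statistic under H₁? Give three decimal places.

The noncentrality parameter scales effect size by the design's sample-size factor: δ = d·√(n/2) = 0.82 × √(122/2) = 6.4044

δ ≈ 6.404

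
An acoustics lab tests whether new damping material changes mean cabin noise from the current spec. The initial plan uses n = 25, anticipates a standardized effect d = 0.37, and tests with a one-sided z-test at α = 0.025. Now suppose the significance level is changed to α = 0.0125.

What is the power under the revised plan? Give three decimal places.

Power ≈ 0.348

δ = d·√n = 0.37 × √25 = 1.8500 (unchanged). New critical value: z_{0.0125} = 2.241.
Revised power = Φ(δ − 2.241) = Φ(-0.391) = 0.3477.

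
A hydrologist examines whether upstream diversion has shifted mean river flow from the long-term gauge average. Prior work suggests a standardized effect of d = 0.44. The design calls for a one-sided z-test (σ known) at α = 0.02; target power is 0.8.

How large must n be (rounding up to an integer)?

n = 44

Set Φ(δ − 2.054) = 0.8; then δ − 2.054 = Φ⁻¹(0.8) = 0.842, giving δ = 2.895.
δ = d·√n ⇒ n = (δ/d)² = (2.895 / 0.44)² = 43.30.
Rounding up, n = 44.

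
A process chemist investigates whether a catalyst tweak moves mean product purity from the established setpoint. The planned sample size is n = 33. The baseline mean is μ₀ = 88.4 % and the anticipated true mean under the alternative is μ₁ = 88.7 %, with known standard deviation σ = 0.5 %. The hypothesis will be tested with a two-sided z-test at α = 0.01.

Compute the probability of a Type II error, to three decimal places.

Standardized effect: d = |μ₁ − μ₀| / σ = |88.7 − 88.4| / 0.5 = 0.6000
Noncentrality parameter: δ = d·√n = 0.6000 × √33 = 3.4467
Two-sided α = 0.01 → critical value z_{0.005} = 2.576.
Power = Φ(δ − 2.576) + Φ(−δ − 2.576) = Φ(0.871) + Φ(-6.023) = 0.8081 + 0.0000 = 0.8081.
Type II error: β = 1 − power = 1 − 0.8081 = 0.1919.

β ≈ 0.192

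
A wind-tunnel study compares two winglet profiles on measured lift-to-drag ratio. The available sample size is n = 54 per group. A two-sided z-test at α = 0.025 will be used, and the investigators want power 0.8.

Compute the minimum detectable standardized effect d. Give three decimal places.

d ≈ 0.593

Required noncentrality: δ = z_{0.0125} + z_{0.20} = 2.241 + 0.842 = 3.083.
(The second rejection-region term Φ(−δ − z_{α/2}) is negligible and dropped.)
δ = d·√(n/2) ⇒ d = δ/√(n/2) = 3.083/√(54/2) = 0.5933.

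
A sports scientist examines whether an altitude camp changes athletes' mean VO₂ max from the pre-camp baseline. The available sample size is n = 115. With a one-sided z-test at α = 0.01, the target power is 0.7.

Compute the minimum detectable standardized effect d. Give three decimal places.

Need Φ(δ − 2.326) = 0.7, so δ = 2.326 + 0.524 = 2.851.
δ = d·√n ⇒ d = δ/√n = 2.851/√115 = 0.2658.

d ≈ 0.266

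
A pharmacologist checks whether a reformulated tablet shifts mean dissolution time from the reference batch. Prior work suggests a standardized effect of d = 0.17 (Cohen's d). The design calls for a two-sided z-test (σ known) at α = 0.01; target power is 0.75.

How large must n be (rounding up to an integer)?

n = 366

For power 0.75 need Φ(δ − z_{0.005}) = 0.75, so δ = z_{0.005} + z_{0.25} = 2.576 + 0.674 = 3.250.
(The Φ(−δ − z_{α/2}) term is vanishingly small for δ > 0 and is dropped in the standard sample-size formula.)
δ = d·√n ⇒ n = (δ/d)² = (3.250 / 0.17)² = 365.56.
Round up to the next whole unit.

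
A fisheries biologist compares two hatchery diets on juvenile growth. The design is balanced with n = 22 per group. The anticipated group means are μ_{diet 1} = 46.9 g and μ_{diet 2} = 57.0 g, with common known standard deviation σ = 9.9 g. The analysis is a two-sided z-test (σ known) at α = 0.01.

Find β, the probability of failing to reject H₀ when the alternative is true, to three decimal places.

Standardized effect: d = |μ_{diet 1} − μ_{diet 2}| / σ = |46.9 − 57.0| / 9.9 = 1.0202
Noncentrality parameter: δ = d·√(n/2) = 1.0202 × √(22/2) = 3.3836
Critical value for a two-sided test at α = 0.01: z_{α/2} = 2.576.
Power = Φ(δ − 2.576) + Φ(−δ − 2.576) = Φ(0.808) + Φ(-5.959) = 0.7904 + 0.0000 = 0.7904.
Type II error: β = 1 − power = 1 − 0.7904 = 0.2096.

β ≈ 0.210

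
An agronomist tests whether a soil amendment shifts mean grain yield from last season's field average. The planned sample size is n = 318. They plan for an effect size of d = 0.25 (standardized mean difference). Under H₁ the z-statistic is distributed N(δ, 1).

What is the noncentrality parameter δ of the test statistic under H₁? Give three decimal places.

The noncentrality parameter scales effect size by the design's sample-size factor: δ = d·√n = 0.25 × √318 = 4.4581

δ ≈ 4.458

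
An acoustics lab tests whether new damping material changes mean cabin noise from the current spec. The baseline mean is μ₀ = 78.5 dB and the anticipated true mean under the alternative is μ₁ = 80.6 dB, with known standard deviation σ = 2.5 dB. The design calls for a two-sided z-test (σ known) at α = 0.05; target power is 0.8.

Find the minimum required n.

n = 12

Standardized effect: d = |μ₁ − μ₀| / σ = |80.6 − 78.5| / 2.5 = 0.8400
Set Φ(δ − 1.960) = 0.8; then δ − 1.960 = Φ⁻¹(0.8) = 0.842, giving δ = 2.802.
(For δ > 0 the lower-tail rejection region contributes negligibly to power, so the one-term inversion is standard.)
δ = d·√n ⇒ n = (δ/d)² = (2.802 / 0.8400)² = 11.12.
Round up to the next whole unit.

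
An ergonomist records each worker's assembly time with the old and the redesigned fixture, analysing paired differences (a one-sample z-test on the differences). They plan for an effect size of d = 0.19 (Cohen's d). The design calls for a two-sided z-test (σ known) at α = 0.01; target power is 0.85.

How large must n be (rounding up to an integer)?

For power 0.85 need Φ(δ − z_{0.005}) = 0.85, so δ = z_{0.005} + z_{0.15} = 2.576 + 1.036 = 3.612.
(The Φ(−δ − z_{α/2}) term is vanishingly small for δ > 0 and is dropped in the standard sample-size formula.)
δ = d·√n ⇒ n = (δ/d)² = (3.612 / 0.19)² = 361.45.
Round up to the next whole unit.

n = 362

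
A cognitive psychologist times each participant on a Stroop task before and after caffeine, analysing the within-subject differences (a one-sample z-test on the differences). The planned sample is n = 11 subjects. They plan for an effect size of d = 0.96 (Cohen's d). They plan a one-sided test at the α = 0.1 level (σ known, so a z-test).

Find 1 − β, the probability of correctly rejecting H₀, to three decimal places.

Power ≈ 0.971

Noncentrality parameter: δ = d·√n = 0.96 × √11 = 3.1840
One-sided α = 0.1 → critical value z_{0.1} = 1.282.
Power = P(Z > 1.282 − δ) = Φ(1.902) = 0.9714.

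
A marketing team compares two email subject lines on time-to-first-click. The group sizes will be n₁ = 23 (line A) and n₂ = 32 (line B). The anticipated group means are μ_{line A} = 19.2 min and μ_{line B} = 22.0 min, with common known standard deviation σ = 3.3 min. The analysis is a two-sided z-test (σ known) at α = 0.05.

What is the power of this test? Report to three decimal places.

Standardized effect: d = |μ_{line A} − μ_{line B}| / σ = |19.2 − 22.0| / 3.3 = 0.8485
Noncentrality parameter: δ = d / √(1/n₁ + 1/n₂) = 0.8485 / √(1/23 + 1/32) = 3.1039
Critical value for a two-sided test at α = 0.05: z_{α/2} = 1.960.
Power = Φ(δ − 1.960) + Φ(−δ − 1.960) = Φ(1.144) + Φ(-5.064) = 0.8737 + 0.0000 = 0.8737.

Power ≈ 0.874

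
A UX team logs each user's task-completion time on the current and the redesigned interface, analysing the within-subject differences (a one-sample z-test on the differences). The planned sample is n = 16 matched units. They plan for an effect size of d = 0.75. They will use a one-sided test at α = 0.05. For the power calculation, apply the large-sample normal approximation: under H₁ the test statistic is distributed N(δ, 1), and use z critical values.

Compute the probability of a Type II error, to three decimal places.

β ≈ 0.088

Noncentrality parameter: δ = d·√n = 0.75 × √16 = 3.0000
Critical value for a one-sided test at α = 0.05: z_α = 1.645.
Power = Φ(δ − 1.645) = Φ(1.355) = 0.9123.
Type II error: β = 1 − power = 1 − 0.9123 = 0.0877.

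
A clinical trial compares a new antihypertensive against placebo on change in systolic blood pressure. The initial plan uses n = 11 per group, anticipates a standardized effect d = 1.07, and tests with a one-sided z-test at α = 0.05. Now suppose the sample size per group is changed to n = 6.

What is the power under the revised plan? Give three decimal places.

Power ≈ 0.583

With n = 6 per group: δ = d·√(n/2) = 1.07 × √(6/2) = 1.8533. Critical value z_{0.05} = 1.645.
Revised power = P(Z > 1.645 − δ) = Φ(0.208) = 0.5826.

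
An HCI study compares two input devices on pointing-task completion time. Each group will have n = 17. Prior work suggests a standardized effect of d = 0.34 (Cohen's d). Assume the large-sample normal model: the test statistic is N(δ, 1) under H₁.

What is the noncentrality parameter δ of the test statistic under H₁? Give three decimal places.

The noncentrality parameter scales effect size by the design's sample-size factor: δ = d·√(n/2) = 0.34 × √(17/2) = 0.9913

δ ≈ 0.991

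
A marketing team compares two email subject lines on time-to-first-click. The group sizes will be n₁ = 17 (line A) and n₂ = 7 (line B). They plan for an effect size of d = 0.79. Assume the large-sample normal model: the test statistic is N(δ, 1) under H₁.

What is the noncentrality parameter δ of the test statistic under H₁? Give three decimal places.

δ ≈ 1.759

The noncentrality parameter scales effect size by the design's sample-size factor: δ = d / √(1/n₁ + 1/n₂) = 0.79 / √(1/17 + 1/7) = 1.7591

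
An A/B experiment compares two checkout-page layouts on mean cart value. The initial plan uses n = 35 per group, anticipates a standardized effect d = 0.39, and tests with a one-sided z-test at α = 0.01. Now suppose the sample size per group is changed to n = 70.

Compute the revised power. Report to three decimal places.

Power ≈ 0.492

With n = 70 per group: δ = d·√(n/2) = 0.39 × √(70/2) = 2.3073. Critical value z_{0.01} = 2.326.
Revised power = Φ(δ − 2.326) = Φ(-0.019) = 0.4924.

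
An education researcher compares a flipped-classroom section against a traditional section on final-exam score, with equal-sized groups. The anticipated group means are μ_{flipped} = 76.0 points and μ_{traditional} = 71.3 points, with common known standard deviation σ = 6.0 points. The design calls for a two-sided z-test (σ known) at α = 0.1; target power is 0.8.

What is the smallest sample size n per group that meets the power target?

n = 21 per group

Standardized effect: d = |μ_{flipped} − μ_{traditional}| / σ = |76.0 − 71.3| / 6.0 = 0.7833
For power 0.8 need Φ(δ − z_{0.05}) = 0.8, so δ = z_{0.05} + z_{0.20} = 1.645 + 0.842 = 2.486.
(Ignoring the negligible lower-tail rejection probability gives the usual closed-form inversion.)
δ = d·√(n/2) ⇒ n = 2(δ/d)² = 2 × (2.486 / 0.7833)² = 20.15.
Round up to the next whole unit.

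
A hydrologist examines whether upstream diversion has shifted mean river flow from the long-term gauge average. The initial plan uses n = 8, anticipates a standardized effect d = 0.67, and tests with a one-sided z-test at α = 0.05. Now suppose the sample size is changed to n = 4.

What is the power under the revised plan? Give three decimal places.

Power ≈ 0.380

With n = 4: δ = d·√n = 0.67 × √4 = 1.3400. Critical value z_{0.05} = 1.645.
Revised power = P(Z > 1.645 − δ) = Φ(-0.305) = 0.3802.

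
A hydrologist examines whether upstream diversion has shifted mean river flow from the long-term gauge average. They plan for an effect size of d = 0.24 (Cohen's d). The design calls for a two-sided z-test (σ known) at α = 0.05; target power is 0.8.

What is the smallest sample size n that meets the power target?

Set Φ(δ − 1.960) = 0.8; then δ − 1.960 = Φ⁻¹(0.8) = 0.842, giving δ = 2.802.
(For δ > 0 the lower-tail rejection region contributes negligibly to power, so the one-term inversion is standard.)
δ = d·√n ⇒ n = (δ/d)² = (2.802 / 0.24)² = 136.27.
Round up to the next whole unit.

n = 137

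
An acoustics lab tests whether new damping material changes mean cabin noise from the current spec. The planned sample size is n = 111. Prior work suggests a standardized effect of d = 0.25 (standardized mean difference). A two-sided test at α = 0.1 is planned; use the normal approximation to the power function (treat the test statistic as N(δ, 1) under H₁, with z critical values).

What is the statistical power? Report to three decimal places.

Noncentrality parameter: δ = d·√n = 0.25 × √111 = 2.6339
Two-sided α = 0.1 → critical value z_{0.05} = 1.645.
Power = Φ(δ − 1.645) + Φ(−δ − 1.645) = Φ(0.989) + Φ(-4.279) = 0.8387 + 0.0000 = 0.8387.

Power ≈ 0.839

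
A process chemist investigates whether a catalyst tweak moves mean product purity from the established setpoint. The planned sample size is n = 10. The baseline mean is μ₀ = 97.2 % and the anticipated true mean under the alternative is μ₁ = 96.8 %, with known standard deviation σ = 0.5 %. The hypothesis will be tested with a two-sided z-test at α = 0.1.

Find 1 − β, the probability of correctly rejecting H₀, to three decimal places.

Power ≈ 0.812

Standardized effect: d = |μ₁ − μ₀| / σ = |96.8 − 97.2| / 0.5 = 0.8000
Noncentrality parameter: δ = d·√n = 0.8000 × √10 = 2.5298
Two-sided α = 0.1 → critical value z_{0.05} = 1.645.
Power = Φ(δ − 1.645) + Φ(−δ − 1.645) = Φ(0.885) + Φ(-4.175) = 0.8119 + 0.0000 = 0.8119.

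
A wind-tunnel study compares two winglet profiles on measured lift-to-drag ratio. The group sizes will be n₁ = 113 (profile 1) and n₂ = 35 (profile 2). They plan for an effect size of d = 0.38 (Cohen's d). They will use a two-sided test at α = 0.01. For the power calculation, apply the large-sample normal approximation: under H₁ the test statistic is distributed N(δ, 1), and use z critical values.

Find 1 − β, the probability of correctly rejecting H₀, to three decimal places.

Power ≈ 0.270

Noncentrality parameter: δ = d / √(1/n₁ + 1/n₂) = 0.38 / √(1/113 + 1/35) = 1.9644
Two-sided α = 0.01 → critical value z_{0.005} = 2.576.
Power = Φ(δ − 2.576) + Φ(−δ − 2.576) = Φ(-0.611) + Φ(-4.540) = 0.2705 + 0.0000 = 0.2705.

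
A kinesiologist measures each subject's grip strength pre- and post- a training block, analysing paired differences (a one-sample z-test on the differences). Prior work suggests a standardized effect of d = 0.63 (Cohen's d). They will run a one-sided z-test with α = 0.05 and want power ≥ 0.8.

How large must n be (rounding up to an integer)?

For power 0.8 need Φ(δ − z_{0.05}) = 0.8, so δ = z_{0.05} + z_{0.20} = 1.645 + 0.842 = 2.486.
δ = d·√n ⇒ n = (δ/d)² = (2.486 / 0.63)² = 15.58.
Rounding up, n = 16.

n = 16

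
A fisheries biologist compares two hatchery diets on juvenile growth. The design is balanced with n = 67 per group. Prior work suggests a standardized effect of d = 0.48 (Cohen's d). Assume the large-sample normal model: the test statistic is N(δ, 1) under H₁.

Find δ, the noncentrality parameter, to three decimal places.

The noncentrality parameter scales effect size by the design's sample-size factor: δ = d·√(n/2) = 0.48 × √(67/2) = 2.7782

δ ≈ 2.778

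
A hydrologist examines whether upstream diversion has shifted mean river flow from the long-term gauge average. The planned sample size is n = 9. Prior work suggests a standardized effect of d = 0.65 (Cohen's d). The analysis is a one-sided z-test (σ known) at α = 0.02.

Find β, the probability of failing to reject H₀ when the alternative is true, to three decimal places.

Noncentrality parameter: δ = d·√n = 0.65 × √9 = 1.9500
One-sided α = 0.02 → critical value z_{0.02} = 2.054.
Power = Φ(δ − 2.054) = Φ(-0.104) = 0.4587.
Type II error: β = 1 − power = 1 − 0.4587 = 0.5413.

β ≈ 0.541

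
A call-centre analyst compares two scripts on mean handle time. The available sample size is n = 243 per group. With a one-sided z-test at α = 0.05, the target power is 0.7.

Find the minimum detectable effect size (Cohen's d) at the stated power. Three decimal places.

d ≈ 0.197

Need Φ(δ − 1.645) = 0.7, so δ = 1.645 + 0.524 = 2.169.
δ = d·√(n/2) ⇒ d = δ/√(n/2) = 2.169/√(243/2) = 0.1968.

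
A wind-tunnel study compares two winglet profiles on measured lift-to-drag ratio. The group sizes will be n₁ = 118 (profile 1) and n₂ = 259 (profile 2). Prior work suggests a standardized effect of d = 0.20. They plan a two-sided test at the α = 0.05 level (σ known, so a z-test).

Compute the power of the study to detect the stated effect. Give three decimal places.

Noncentrality parameter: δ = d / √(1/n₁ + 1/n₂) = 0.20 / √(1/118 + 1/259) = 1.8007
Two-sided α = 0.05 → critical value z_{0.025} = 1.960.
Power = Φ(δ − 1.960) + Φ(−δ − 1.960) = Φ(-0.159) + Φ(-3.761) = 0.4367 + 0.0001 = 0.4368.

Power ≈ 0.437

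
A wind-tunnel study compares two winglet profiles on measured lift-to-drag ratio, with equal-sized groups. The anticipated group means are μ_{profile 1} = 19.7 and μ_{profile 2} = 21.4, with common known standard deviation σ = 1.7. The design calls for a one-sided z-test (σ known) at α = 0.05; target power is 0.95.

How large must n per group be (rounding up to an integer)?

n = 22 per group

Standardized effect: d = |μ_{profile 1} − μ_{profile 2}| / σ = |19.7 − 21.4| / 1.7 = 1.0000
Set Φ(δ − 1.645) = 0.95; then δ − 1.645 = Φ⁻¹(0.95) = 1.645, giving δ = 3.290.
δ = d·√(n/2) ⇒ n = 2(δ/d)² = 2 × (3.290 / 1.0000)² = 21.64.
Rounding up, n = 22 per group.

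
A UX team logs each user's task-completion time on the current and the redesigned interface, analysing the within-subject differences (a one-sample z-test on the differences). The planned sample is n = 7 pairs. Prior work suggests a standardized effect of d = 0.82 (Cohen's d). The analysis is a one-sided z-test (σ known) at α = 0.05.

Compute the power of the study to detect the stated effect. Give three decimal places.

Noncentrality parameter: λ = d·√n = 0.82 × √7 = 2.1695
One-sided α = 0.05 → critical value z_{0.05} = 1.645.
Power = Φ(λ − 1.645) = Φ(0.525) = 0.7001.

Power ≈ 0.700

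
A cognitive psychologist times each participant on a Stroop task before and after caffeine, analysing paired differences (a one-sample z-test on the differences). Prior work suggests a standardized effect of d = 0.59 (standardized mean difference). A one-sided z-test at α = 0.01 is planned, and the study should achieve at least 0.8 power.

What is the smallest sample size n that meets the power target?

Set Φ(δ − 2.326) = 0.8; then δ − 2.326 = Φ⁻¹(0.8) = 0.842, giving δ = 3.168.
δ = d·√n ⇒ n = (δ/d)² = (3.168 / 0.59)² = 28.83.
Round up to the next whole unit.

n = 29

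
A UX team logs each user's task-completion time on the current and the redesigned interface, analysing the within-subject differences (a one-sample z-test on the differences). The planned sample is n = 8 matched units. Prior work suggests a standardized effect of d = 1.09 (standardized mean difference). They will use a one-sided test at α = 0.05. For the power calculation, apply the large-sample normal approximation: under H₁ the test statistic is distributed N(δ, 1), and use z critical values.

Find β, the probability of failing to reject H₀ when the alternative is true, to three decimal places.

β ≈ 0.075

Noncentrality parameter: δ = d·√n = 1.09 × √8 = 3.0830
Critical value for a one-sided test at α = 0.05: z_α = 1.645.
Power = P(Z > 1.645 − δ) = Φ(1.438) = 0.9248.
Type II error: β = 1 − power = 1 − 0.9248 = 0.0752.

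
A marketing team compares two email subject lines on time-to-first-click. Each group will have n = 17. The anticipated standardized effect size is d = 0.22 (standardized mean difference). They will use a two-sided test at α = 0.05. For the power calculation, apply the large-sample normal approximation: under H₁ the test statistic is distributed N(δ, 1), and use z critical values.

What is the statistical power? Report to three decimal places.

Power ≈ 0.098

Noncentrality parameter: δ = d·√(n/2) = 0.22 × √(17/2) = 0.6414
Two-sided α = 0.05 → critical value z_{0.025} = 1.960.
Power = Φ(δ − 1.960) + Φ(−δ − 1.960) = Φ(-1.319) + Φ(-2.601) = 0.0937 + 0.0046 = 0.0983.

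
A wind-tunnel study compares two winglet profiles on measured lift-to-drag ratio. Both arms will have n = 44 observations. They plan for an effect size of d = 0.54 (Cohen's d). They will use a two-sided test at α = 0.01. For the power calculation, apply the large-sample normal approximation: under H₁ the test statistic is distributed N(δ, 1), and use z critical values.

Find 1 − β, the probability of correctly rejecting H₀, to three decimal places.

Noncentrality parameter: δ = d·√(n/2) = 0.54 × √(44/2) = 2.5328
Two-sided α = 0.01 → critical value z_{0.005} = 2.576.
Power = Φ(δ − 2.576) + Φ(−δ − 2.576) = Φ(-0.043) + Φ(-5.109) = 0.4828 + 0.0000 = 0.4828.

Power ≈ 0.483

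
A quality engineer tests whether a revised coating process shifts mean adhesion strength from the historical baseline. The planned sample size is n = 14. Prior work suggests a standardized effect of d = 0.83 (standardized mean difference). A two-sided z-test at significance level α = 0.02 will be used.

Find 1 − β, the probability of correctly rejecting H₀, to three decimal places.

Noncentrality parameter: δ = d·√n = 0.83 × √14 = 3.1056
Two-sided α = 0.02 → critical value z_{0.01} = 2.326.
Power = Φ(δ − 2.326) + Φ(−δ − 2.326) = Φ(0.779) + Φ(-5.432) = 0.7821 + 0.0000 = 0.7821.

Power ≈ 0.782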